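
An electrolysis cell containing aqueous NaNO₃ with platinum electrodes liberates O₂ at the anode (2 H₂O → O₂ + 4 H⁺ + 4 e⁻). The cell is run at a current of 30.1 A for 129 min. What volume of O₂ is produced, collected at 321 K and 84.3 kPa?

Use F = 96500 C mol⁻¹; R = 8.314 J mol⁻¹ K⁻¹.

19.1 L

Q = I·t = 30.10 A × 7740.0 s = 233000 C.
n(e⁻) = Q/F = 233000 / 96500 = 2.414 mol.
4 electrons are transferred per O₂ molecule, so n(O₂) = 2.414 / 4 = 0.6036 mol.
V = nRT/P = (0.6036 × 8.314 × 321) / (84.3 × 10³ Pa) = 0.0191 m³ = 19.1 L.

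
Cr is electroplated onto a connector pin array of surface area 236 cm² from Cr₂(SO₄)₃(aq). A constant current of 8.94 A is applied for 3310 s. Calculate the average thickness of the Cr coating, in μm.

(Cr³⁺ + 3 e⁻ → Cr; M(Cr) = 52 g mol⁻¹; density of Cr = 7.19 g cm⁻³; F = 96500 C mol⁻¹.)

Q = I·t = 8.940 × 3310.0 = 29590 C; n(e⁻) = 0.3066 mol.
n(Cr) = n(e⁻)/3 = 0.1022 mol, so m = 0.1022 × 52 = 5.315 g.
Volume = m/ρ = 5.315 / 7.19 = 0.7393 cm³.
Thickness = V/A = 0.7393 / 236 = 0.00313 cm = 31.3 μm.

31.3 μm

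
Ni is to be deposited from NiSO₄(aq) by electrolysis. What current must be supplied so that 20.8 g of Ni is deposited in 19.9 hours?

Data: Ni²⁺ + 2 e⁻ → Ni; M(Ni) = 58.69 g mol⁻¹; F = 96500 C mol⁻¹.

n(Ni) = 20.8 / 58.69 = 0.3544 mol.
n(e⁻) = 2 × 0.3544 = 0.7088 mol.
Q = n(e⁻)·F = 0.7088 × 96500 = 68400 C.
I = Q/t = 68400 / 71640 s = 0.955 A.

0.955 A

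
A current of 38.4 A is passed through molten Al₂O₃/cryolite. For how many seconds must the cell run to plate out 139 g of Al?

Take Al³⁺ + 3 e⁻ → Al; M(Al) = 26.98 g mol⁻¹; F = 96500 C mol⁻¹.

n(Al) = m/M = 139 / 26.98 = 5.152 mol.
Each Al atom requires 3 electrons, so n(e⁻) = 3 × 5.152 = 15.46 mol.
Q = n(e⁻)·F = 15.46 × 96500 = 1491000 C.
t = Q/I = 1491000 / 38.40 A = 38840 s.

38800 s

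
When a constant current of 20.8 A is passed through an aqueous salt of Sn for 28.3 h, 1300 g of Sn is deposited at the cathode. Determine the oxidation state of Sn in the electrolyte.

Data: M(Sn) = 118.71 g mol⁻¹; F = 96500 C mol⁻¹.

Q = I·t = 20.80 A × 101880 s = 2119000 C, so n(e⁻) = 2119000/96500 = 21.96 mol.
n(Sn) deposited = 1300 / 118.71 = 10.95 mol.
Electrons per atom = n(e⁻)/n(Sn) = 21.96 / 10.95 = 2.01 ≈ 2, so the ion is Sn²⁺.

+2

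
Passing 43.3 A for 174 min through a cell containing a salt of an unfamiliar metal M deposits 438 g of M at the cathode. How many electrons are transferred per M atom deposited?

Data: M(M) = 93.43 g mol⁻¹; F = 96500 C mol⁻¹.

Q = I·t = 43.30 A × 10440 s = 452100 C, so n(e⁻) = 452100/96500 = 4.684 mol.
n(M) deposited = 438 / 93.43 = 4.688 mol.
Electrons per atom = n(e⁻)/n(M) = 4.684 / 4.688 = 0.999 ≈ 1, so the ion is M⁺.

1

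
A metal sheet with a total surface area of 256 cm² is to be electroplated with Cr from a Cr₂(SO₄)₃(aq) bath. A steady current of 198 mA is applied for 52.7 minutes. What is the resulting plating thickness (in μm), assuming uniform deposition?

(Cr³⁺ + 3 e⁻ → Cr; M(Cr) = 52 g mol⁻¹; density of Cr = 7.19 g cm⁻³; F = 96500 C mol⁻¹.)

0.611 μm

Q = I·t = 0.1980 × 3162.0 = 626.1 C; n(e⁻) = 0.006488 mol.
n(Cr) = n(e⁻)/3 = 0.002163 mol, so m = 0.002163 × 52 = 0.1125 g.
Volume = m/ρ = 0.1125 / 7.19 = 0.01564 cm³.
Thickness = V/A = 0.01564 / 256 = 6.11 × 10⁻⁵ cm = 0.611 μm.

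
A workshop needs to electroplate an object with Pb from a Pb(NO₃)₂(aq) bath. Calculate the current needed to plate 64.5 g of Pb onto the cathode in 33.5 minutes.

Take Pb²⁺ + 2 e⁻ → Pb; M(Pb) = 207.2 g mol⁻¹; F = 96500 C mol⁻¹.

29.9 A

n(Pb) = 64.5 / 207.2 = 0.3113 mol.
n(e⁻) = 2 × 0.3113 = 0.6226 mol.
Q = n(e⁻)·F = 0.6226 × 96500 = 60080 C.
I = Q/t = 60080 / 2010.0 s = 29.9 A.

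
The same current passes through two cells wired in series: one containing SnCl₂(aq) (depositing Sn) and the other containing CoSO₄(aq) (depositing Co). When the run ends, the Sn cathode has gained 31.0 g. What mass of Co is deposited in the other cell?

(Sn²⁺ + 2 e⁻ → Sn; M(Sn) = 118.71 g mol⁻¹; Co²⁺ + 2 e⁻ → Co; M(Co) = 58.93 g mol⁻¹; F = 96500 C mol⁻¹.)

15.4 g

n(Sn) = 31.0 / 118.71 = 0.2611 mol.
Since Sn²⁺ + 2 e⁻ → Sn, n(e⁻) passed = 2 × 0.2611 = 0.5223 mol.
Cells in series carry the same charge, so the same 0.5223 mol of electrons passes through cell 2.
Co²⁺ + 2 e⁻ → Co, so n(Co) = 0.5223 / 2 = 0.2611 mol.
m(Co) = 0.2611 × 58.93 = 15.4 g.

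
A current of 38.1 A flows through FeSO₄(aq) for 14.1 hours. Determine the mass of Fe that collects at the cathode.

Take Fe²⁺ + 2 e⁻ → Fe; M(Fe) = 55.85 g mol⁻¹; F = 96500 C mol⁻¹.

560 g

Q = I·t = 38.10 A × 50760 s = 1934000 C.
n(e⁻) = Q/F = 1934000 / 96500 = 20.04 mol.
Fe²⁺ + 2 e⁻ → Fe, so n(Fe) = n(e⁻)/2 = 10.02 mol.
m = n·M = 10.02 × 55.85 = 560 g.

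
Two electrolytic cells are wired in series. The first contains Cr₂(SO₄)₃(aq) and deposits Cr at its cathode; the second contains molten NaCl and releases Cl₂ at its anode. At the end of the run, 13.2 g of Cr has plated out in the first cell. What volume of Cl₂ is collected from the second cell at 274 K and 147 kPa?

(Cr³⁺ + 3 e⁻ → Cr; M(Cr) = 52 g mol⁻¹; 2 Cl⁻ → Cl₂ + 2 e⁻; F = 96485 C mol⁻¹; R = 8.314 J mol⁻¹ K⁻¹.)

5.90 L

n(Cr) = 13.2 / 52 = 0.2538 mol, so n(e⁻) = 3 × 0.2538 = 0.7615 mol.
The cells are in series, so the same 0.7615 mol of electrons passes through the second cell.
2 Cl⁻ → Cl₂ + 2 e⁻ — 2 mol e⁻ per mol Cl₂, so n(Cl₂) = 0.7615/2 = 0.3808 mol.
V = nRT/P = (0.3808 × 8.314 × 274) / (147 × 10³) = 0.00590 m³ = 5.90 L.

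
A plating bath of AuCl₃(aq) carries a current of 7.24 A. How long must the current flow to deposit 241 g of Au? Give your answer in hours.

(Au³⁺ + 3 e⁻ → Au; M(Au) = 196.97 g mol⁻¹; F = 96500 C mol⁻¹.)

n(Au) = m/M = 241 / 196.97 = 1.224 mol.
Each Au atom requires 3 electrons, so n(e⁻) = 3 × 1.224 = 3.671 mol.
Q = n(e⁻)·F = 3.671 × 96500 = 354200 C.
t = Q/I = 354200 / 7.240 A = 48920 s = 13.6 h.

13.6 h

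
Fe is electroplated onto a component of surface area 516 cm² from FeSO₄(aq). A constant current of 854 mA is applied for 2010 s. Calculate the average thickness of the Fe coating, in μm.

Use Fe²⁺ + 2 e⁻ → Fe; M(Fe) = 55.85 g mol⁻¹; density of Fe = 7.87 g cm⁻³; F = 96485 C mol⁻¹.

Q = I·t = 0.8540 × 2010.0 = 1717 C; n(e⁻) = 0.01779 mol.
n(Fe) = n(e⁻)/2 = 0.008895 mol, so m = 0.008895 × 55.85 = 0.4968 g.
Volume = m/ρ = 0.4968 / 7.87 = 0.06313 cm³.
Thickness = V/A = 0.06313 / 516 = 1.22 × 10⁻⁴ cm = 1.22 μm.

1.22 μm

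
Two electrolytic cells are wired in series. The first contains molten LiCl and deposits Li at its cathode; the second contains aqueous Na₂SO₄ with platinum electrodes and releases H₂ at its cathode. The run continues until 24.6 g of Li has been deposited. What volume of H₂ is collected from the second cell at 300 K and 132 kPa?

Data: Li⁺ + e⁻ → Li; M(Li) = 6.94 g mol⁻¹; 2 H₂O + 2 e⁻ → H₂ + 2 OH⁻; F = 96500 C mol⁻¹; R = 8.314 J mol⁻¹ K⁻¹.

33.5 L

n(Li) = 24.6 / 6.94 = 3.545 mol, so n(e⁻) = 1 × 3.545 = 3.545 mol.
The cells are in series, so the same 3.545 mol of electrons passes through the second cell.
2 H₂O + 2 e⁻ → H₂ + 2 OH⁻ — 2 mol e⁻ per mol H₂, so n(H₂) = 3.545/2 = 1.772 mol.
V = nRT/P = (1.772 × 8.314 × 300) / (132 × 10³) = 0.0335 m³ = 33.5 L.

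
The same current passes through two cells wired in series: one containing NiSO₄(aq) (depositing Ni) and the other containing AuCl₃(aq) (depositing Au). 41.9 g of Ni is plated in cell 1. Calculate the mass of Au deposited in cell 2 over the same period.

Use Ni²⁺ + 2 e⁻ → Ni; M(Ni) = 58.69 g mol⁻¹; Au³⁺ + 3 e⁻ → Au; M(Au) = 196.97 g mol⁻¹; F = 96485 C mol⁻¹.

93.7 g

n(Ni) = 41.9 / 58.69 = 0.7139 mol.
Since Ni²⁺ + 2 e⁻ → Ni, n(e⁻) passed = 2 × 0.7139 = 1.428 mol.
Cells in series carry the same charge, so the same 1.428 mol of electrons passes through cell 2.
Au³⁺ + 3 e⁻ → Au, so n(Au) = 1.428 / 3 = 0.4759 mol.
m(Au) = 0.4759 × 196.97 = 93.7 g.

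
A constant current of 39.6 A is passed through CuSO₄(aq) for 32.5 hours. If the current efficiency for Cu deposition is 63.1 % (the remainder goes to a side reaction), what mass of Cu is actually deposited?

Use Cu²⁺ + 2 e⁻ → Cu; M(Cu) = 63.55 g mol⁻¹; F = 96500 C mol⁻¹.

Q = I·t = 39.60 × 117000 = 4633000 C.
n(e⁻) = 4633000/96500 = 48.01 mol; theoretically n(Cu) = 48.01/2 = 24.01 mol, m_theo = 1526 g.
At 63.1 % efficiency, m_actual = 0.631 × 1526 = 963 g.

963 g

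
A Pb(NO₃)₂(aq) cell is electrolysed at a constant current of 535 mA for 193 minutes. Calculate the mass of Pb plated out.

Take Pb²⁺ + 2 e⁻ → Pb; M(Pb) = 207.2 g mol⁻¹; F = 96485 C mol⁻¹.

Q = I·t = 0.5350 A × 11580 s = 6195 C.
n(e⁻) = Q/F = 6195 / 96485 = 0.06421 mol.
Pb²⁺ + 2 e⁻ → Pb, so n(Pb) = n(e⁻)/2 = 0.03210 mol.
m = n·M = 0.03210 × 207.2 = 6.65 g.

6.65 g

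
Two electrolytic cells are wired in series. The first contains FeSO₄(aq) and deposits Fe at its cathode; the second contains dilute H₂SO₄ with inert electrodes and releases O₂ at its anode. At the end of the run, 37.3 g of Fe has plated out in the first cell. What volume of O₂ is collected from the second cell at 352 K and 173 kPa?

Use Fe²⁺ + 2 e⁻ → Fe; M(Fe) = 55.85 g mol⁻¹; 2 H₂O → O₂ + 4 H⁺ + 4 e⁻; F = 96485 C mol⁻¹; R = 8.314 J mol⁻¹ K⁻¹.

5.65 L

n(Fe) = 37.3 / 55.85 = 0.6679 mol, so n(e⁻) = 2 × 0.6679 = 1.336 mol.
The cells are in series, so the same 1.336 mol of electrons passes through the second cell.
2 H₂O → O₂ + 4 H⁺ + 4 e⁻ — 4 mol e⁻ per mol O₂, so n(O₂) = 1.336/4 = 0.3339 mol.
V = nRT/P = (0.3339 × 8.314 × 352) / (173 × 10³) = 0.00565 m³ = 5.65 L.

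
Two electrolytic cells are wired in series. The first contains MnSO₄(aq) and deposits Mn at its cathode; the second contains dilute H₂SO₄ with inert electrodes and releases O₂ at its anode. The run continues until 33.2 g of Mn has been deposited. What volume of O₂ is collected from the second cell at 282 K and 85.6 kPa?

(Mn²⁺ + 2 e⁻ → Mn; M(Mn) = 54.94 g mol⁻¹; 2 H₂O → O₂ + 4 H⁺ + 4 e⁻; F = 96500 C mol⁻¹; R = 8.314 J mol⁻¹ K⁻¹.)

8.28 L

n(Mn) = 33.2 / 54.94 = 0.6043 mol, so n(e⁻) = 2 × 0.6043 = 1.209 mol.
The cells are in series, so the same 1.209 mol of electrons passes through the second cell.
2 H₂O → O₂ + 4 H⁺ + 4 e⁻ — 4 mol e⁻ per mol O₂, so n(O₂) = 1.209/4 = 0.3021 mol.
V = nRT/P = (0.3021 × 8.314 × 282) / (85.6 × 10³) = 0.00828 m³ = 8.28 L.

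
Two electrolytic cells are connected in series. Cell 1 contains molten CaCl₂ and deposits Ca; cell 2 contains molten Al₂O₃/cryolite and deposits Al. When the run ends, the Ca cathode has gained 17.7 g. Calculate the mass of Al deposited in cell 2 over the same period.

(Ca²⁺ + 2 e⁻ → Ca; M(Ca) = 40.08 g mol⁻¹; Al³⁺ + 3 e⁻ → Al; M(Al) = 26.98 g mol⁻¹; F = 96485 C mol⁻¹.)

n(Ca) = 17.7 / 40.08 = 0.4416 mol.
Since Ca²⁺ + 2 e⁻ → Ca, n(e⁻) passed = 2 × 0.4416 = 0.8832 mol.
Cells in series carry the same charge, so the same 0.8832 mol of electrons passes through cell 2.
Al³⁺ + 3 e⁻ → Al, so n(Al) = 0.8832 / 3 = 0.2944 mol.
m(Al) = 0.2944 × 26.98 = 7.94 g.

7.94 g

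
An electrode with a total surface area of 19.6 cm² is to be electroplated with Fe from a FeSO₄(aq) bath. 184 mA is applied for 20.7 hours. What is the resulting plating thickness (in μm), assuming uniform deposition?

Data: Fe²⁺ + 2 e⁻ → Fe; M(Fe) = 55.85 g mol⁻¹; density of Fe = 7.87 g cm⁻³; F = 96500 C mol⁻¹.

257 μm

Q = I·t = 0.1840 × 74520 = 13710 C; n(e⁻) = 0.1421 mol.
n(Fe) = n(e⁻)/2 = 0.07104 mol, so m = 0.07104 × 55.85 = 3.968 g.
Volume = m/ρ = 3.968 / 7.87 = 0.5042 cm³.
Thickness = V/A = 0.5042 / 19.6 = 0.0257 cm = 257 μm.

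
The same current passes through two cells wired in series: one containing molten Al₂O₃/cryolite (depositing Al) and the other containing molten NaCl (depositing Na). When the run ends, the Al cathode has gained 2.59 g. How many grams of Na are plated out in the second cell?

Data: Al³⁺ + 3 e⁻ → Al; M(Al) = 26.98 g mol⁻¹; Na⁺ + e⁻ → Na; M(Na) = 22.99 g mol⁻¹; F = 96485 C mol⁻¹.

6.62 g

n(Al) = 2.59 / 26.98 = 0.09600 mol.
Since Al³⁺ + 3 e⁻ → Al, n(e⁻) passed = 3 × 0.09600 = 0.2880 mol.
Cells in series carry the same charge, so the same 0.2880 mol of electrons passes through cell 2.
Na⁺ + e⁻ → Na, so n(Na) = 0.2880 / 1 = 0.2880 mol.
m(Na) = 0.2880 × 22.99 = 6.62 g.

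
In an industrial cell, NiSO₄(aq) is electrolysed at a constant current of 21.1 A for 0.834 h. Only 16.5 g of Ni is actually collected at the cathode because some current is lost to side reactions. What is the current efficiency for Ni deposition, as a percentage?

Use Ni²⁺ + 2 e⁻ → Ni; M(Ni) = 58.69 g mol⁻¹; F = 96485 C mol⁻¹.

85.6 %

Q = I·t = 21.10 × 3002.4 = 63350 C; n(e⁻) = 63350/96485 = 0.6566 mol.
Theoretical n(Ni) = n(e⁻)/2 = 0.3283 mol, i.e. m_theo = 0.3283 × 58.69 = 19.27 g.
Efficiency = m_actual / m_theo = 16.5 / 19.27 = 85.6 %.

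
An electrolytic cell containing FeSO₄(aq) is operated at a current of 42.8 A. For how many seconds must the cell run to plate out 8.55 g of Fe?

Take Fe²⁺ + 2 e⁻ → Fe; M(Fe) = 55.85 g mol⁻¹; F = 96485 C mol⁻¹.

690 s

n(Fe) = m/M = 8.55 / 55.85 = 0.1531 mol.
Each Fe atom requires 2 electrons, so n(e⁻) = 2 × 0.1531 = 0.3062 mol.
Q = n(e⁻)·F = 0.3062 × 96485 = 29540 C.
t = Q/I = 29540 / 42.80 A = 690.2 s.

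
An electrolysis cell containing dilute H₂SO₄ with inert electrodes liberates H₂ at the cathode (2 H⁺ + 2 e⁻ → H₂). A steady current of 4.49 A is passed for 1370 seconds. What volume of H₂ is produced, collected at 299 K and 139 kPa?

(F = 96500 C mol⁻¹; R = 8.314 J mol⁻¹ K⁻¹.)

0.570 L

Q = I·t = 4.490 A × 1370.0 s = 6151 C.
n(e⁻) = Q/F = 6151 / 96500 = 0.06374 mol.
2 electrons are transferred per H₂ molecule, so n(H₂) = 0.06374 / 2 = 0.03187 mol.
V = nRT/P = (0.03187 × 8.314 × 299) / (139 × 10³ Pa) = 5.70 × 10⁻⁴ m³ = 0.570 L.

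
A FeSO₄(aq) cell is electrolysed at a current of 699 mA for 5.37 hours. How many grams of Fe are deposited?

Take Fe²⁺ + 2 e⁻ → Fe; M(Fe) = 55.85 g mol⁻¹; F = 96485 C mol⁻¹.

3.91 g

Q = I·t = 0.6990 A × 19332 s = 13510 C.
n(e⁻) = Q/F = 13510 / 96485 = 0.1401 mol.
Fe²⁺ + 2 e⁻ → Fe, so n(Fe) = n(e⁻)/2 = 0.07003 mol.
m = n·M = 0.07003 × 55.85 = 3.91 g.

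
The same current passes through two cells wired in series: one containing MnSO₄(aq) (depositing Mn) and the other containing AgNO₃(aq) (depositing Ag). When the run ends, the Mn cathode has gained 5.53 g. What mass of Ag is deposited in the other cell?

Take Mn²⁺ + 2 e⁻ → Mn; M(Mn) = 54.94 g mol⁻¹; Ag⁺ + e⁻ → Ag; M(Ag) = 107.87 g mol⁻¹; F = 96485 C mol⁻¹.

n(Mn) = 5.53 / 54.94 = 0.1007 mol.
Since Mn²⁺ + 2 e⁻ → Mn, n(e⁻) passed = 2 × 0.1007 = 0.2013 mol.
Cells in series carry the same charge, so the same 0.2013 mol of electrons passes through cell 2.
Ag⁺ + e⁻ → Ag, so n(Ag) = 0.2013 / 1 = 0.2013 mol.
m(Ag) = 0.2013 × 107.87 = 21.7 g.

21.7 g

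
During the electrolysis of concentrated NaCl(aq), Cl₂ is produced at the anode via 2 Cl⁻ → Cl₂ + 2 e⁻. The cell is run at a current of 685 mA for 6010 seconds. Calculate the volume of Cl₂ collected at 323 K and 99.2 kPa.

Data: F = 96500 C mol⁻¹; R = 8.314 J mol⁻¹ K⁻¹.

Q = I·t = 0.6850 A × 6010.0 s = 4117 C.
n(e⁻) = Q/F = 4117 / 96500 = 0.04266 mol.
2 electrons are transferred per Cl₂ molecule, so n(Cl₂) = 0.04266 / 2 = 0.02133 mol.
V = nRT/P = (0.02133 × 8.314 × 323) / (99.2 × 10³ Pa) = 5.77 × 10⁻⁴ m³ = 0.577 L.

0.577 L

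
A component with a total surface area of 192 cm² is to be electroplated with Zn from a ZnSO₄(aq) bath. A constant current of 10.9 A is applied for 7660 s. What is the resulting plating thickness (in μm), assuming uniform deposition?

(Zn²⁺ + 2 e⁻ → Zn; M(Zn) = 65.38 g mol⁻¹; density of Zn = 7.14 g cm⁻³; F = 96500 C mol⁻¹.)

206 μm

Q = I·t = 10.90 × 7660.0 = 83490 C; n(e⁻) = 0.8652 mol.
n(Zn) = n(e⁻)/2 = 0.4326 mol, so m = 0.4326 × 65.38 = 28.28 g.
Volume = m/ρ = 28.28 / 7.14 = 3.961 cm³.
Thickness = V/A = 3.961 / 192 = 0.0206 cm = 206 μm.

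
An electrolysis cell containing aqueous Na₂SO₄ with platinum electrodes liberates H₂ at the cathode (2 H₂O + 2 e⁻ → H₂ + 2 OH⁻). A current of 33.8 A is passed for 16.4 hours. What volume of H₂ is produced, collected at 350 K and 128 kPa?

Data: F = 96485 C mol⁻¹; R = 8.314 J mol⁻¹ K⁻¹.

235 L

Q = I·t = 33.80 A × 59040 s = 1996000 C.
n(e⁻) = Q/F = 1996000 / 96485 = 20.68 mol.
2 electrons are transferred per H₂ molecule, so n(H₂) = 20.68 / 2 = 10.34 mol.
V = nRT/P = (10.34 × 8.314 × 350) / (128 × 10³ Pa) = 0.235 m³ = 235 L.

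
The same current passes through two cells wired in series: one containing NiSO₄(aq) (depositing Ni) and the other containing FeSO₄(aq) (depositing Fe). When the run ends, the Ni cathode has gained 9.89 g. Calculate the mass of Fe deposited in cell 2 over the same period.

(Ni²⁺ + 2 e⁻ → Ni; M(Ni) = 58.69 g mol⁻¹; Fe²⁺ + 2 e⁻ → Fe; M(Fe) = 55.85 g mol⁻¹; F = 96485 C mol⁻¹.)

9.41 g

n(Ni) = 9.89 / 58.69 = 0.1685 mol.
Since Ni²⁺ + 2 e⁻ → Ni, n(e⁻) passed = 2 × 0.1685 = 0.3370 mol.
Cells in series carry the same charge, so the same 0.3370 mol of electrons passes through cell 2.
Fe²⁺ + 2 e⁻ → Fe, so n(Fe) = 0.3370 / 2 = 0.1685 mol.
m(Fe) = 0.1685 × 55.85 = 9.41 g.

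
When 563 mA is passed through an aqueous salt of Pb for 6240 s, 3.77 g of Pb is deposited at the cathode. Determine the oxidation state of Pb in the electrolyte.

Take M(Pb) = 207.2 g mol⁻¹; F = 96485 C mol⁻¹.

Q = I·t = 0.5630 A × 6240.0 s = 3513 C, so n(e⁻) = 3513/96485 = 0.03641 mol.
n(Pb) deposited = 3.77 / 207.2 = 0.01819 mol.
Electrons per atom = n(e⁻)/n(Pb) = 0.03641 / 0.01819 = 2.00 ≈ 2, so the ion is Pb²⁺.

+2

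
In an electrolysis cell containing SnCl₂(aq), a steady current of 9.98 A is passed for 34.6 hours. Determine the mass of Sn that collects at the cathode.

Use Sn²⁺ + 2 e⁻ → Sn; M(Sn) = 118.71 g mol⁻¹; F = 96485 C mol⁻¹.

Q = I·t = 9.980 A × 124560 s = 1243000 C.
n(e⁻) = Q/F = 1243000 / 96485 = 12.88 mol.
Sn²⁺ + 2 e⁻ → Sn, so n(Sn) = n(e⁻)/2 = 6.442 mol.
m = n·M = 6.442 × 118.71 = 765 g.

765 g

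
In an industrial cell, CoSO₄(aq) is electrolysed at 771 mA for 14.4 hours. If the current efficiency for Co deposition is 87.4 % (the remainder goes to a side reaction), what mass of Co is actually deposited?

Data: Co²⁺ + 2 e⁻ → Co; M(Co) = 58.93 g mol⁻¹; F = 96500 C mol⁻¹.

10.7 g

Q = I·t = 0.7710 × 51840 = 39970 C.
n(e⁻) = 39970/96500 = 0.4142 mol; theoretically n(Co) = 0.4142/2 = 0.2071 mol, m_theo = 12.20 g.
At 87.4 % efficiency, m_actual = 0.874 × 12.20 = 10.7 g.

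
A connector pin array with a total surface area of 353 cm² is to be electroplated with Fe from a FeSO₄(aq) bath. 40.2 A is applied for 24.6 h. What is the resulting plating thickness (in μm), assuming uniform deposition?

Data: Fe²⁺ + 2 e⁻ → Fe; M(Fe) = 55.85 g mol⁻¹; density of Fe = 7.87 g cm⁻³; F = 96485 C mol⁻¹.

3710 μm

Q = I·t = 40.20 × 88560 = 3560000 C; n(e⁻) = 36.90 mol.
n(Fe) = n(e⁻)/2 = 18.45 mol, so m = 18.45 × 55.85 = 1030 g.
Volume = m/ρ = 1030 / 7.87 = 130.9 cm³.
Thickness = V/A = 130.9 / 353 = 0.371 cm = 3710 μm.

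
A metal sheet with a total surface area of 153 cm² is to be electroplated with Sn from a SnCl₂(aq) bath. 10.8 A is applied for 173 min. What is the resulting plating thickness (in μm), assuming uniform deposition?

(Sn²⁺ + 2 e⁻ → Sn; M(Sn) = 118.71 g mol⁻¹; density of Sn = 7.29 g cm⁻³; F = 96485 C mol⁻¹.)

Q = I·t = 10.80 × 10380 = 112100 C; n(e⁻) = 1.162 mol.
n(Sn) = n(e⁻)/2 = 0.5809 mol, so m = 0.5809 × 118.71 = 68.96 g.
Volume = m/ρ = 68.96 / 7.29 = 9.460 cm³.
Thickness = V/A = 9.460 / 153 = 0.0618 cm = 618 μm.

618 μm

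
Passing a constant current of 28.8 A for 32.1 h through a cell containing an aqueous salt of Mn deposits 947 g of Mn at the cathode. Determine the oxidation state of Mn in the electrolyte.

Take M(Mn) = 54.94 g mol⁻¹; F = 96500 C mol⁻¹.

Q = I·t = 28.80 A × 115560 s = 3328000 C, so n(e⁻) = 3328000/96500 = 34.49 mol.
n(Mn) deposited = 947 / 54.94 = 17.24 mol.
Electrons per atom = n(e⁻)/n(Mn) = 34.49 / 17.24 = 2.00 ≈ 2, so the ion is Mn²⁺.

+2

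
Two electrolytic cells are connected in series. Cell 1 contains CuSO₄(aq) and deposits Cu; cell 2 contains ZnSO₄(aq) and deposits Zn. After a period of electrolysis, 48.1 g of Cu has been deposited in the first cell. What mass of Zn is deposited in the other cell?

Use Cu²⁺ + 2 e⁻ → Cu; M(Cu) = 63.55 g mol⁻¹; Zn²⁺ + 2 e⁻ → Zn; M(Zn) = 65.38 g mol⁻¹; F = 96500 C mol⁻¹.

n(Cu) = 48.1 / 63.55 = 0.7569 mol.
Since Cu²⁺ + 2 e⁻ → Cu, n(e⁻) passed = 2 × 0.7569 = 1.514 mol.
Cells in series carry the same charge, so the same 1.514 mol of electrons passes through cell 2.
Zn²⁺ + 2 e⁻ → Zn, so n(Zn) = 1.514 / 2 = 0.7569 mol.
m(Zn) = 0.7569 × 65.38 = 49.5 g.

49.5 g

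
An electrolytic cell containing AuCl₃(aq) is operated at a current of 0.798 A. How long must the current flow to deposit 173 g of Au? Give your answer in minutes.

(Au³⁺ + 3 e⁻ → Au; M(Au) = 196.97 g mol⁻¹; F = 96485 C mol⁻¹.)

n(Au) = m/M = 173 / 196.97 = 0.8783 mol.
Each Au atom requires 3 electrons, so n(e⁻) = 3 × 0.8783 = 2.635 mol.
Q = n(e⁻)·F = 2.635 × 96485 = 254200 C.
t = Q/I = 254200 / 0.7980 A = 318600 s = 5310 min.

5310 min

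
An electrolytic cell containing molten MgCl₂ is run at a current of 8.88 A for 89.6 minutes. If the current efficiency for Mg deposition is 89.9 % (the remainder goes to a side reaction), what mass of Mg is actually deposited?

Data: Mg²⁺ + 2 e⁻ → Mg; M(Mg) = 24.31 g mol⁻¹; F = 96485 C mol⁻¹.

Q = I·t = 8.880 × 5376.0 = 47740 C.
n(e⁻) = 47740/96485 = 0.4948 mol; theoretically n(Mg) = 0.4948/2 = 0.2474 mol, m_theo = 6.014 g.
At 89.9 % efficiency, m_actual = 0.899 × 6.014 = 5.41 g.

5.41 g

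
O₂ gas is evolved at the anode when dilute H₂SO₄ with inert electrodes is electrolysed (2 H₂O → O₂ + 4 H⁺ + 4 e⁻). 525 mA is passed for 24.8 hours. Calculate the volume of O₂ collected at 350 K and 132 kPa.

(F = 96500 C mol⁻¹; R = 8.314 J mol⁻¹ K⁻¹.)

2.68 L

Q = I·t = 0.5250 A × 89280 s = 46870 C.
n(e⁻) = Q/F = 46870 / 96500 = 0.4857 mol.
4 electrons are transferred per O₂ molecule, so n(O₂) = 0.4857 / 4 = 0.1214 mol.
V = nRT/P = (0.1214 × 8.314 × 350) / (132 × 10³ Pa) = 0.00268 m³ = 2.68 L.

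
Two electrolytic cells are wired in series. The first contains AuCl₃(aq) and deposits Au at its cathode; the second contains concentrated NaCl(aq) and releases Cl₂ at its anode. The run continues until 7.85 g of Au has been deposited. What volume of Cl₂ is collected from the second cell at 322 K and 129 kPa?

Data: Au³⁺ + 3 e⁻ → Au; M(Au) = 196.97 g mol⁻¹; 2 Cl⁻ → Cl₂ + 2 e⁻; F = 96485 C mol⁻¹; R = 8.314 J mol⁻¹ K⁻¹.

1.24 L

n(Au) = 7.85 / 196.97 = 0.03985 mol, so n(e⁻) = 3 × 0.03985 = 0.1196 mol.
The cells are in series, so the same 0.1196 mol of electrons passes through the second cell.
2 Cl⁻ → Cl₂ + 2 e⁻ — 2 mol e⁻ per mol Cl₂, so n(Cl₂) = 0.1196/2 = 0.05978 mol.
V = nRT/P = (0.05978 × 8.314 × 322) / (129 × 10³) = 0.00124 m³ = 1.24 L.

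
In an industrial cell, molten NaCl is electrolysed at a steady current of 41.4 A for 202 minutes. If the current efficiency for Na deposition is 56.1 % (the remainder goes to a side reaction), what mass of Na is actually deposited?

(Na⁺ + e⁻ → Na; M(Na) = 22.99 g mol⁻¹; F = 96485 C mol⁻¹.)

67.1 g

Q = I·t = 41.40 × 12120 = 501800 C.
n(e⁻) = 501800/96485 = 5.200 mol; theoretically n(Na) = 5.200/1 = 5.200 mol, m_theo = 119.6 g.
At 56.1 % efficiency, m_actual = 0.561 × 119.6 = 67.1 g.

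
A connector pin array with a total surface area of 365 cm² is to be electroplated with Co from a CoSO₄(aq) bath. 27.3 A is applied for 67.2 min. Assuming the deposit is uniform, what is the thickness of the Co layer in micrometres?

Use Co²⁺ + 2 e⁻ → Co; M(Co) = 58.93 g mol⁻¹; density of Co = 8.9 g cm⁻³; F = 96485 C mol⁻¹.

Q = I·t = 27.30 × 4032.0 = 110100 C; n(e⁻) = 1.141 mol.
n(Co) = n(e⁻)/2 = 0.5704 mol, so m = 0.5704 × 58.93 = 33.61 g.
Volume = m/ρ = 33.61 / 8.9 = 3.777 cm³.
Thickness = V/A = 3.777 / 365 = 0.0103 cm = 103 μm.

103 μm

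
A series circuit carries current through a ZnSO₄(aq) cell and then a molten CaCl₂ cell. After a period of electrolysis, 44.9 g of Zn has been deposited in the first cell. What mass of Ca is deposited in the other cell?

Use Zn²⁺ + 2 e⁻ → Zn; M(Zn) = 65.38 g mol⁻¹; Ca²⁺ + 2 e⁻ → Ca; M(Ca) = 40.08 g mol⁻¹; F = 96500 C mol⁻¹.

n(Zn) = 44.9 / 65.38 = 0.6868 mol.
Since Zn²⁺ + 2 e⁻ → Zn, n(e⁻) passed = 2 × 0.6868 = 1.374 mol.
Cells in series carry the same charge, so the same 1.374 mol of electrons passes through cell 2.
Ca²⁺ + 2 e⁻ → Ca, so n(Ca) = 1.374 / 2 = 0.6868 mol.
m(Ca) = 0.6868 × 40.08 = 27.5 g.

27.5 g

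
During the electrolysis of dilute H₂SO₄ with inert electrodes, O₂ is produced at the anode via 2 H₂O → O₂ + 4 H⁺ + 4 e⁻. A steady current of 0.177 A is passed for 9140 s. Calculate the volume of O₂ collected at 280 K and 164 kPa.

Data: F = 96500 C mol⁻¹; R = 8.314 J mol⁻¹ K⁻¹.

0.0595 L

Q = I·t = 0.1770 A × 9140.0 s = 1618 C.
n(e⁻) = Q/F = 1618 / 96500 = 0.01676 mol.
4 electrons are transferred per O₂ molecule, so n(O₂) = 0.01676 / 4 = 0.004191 mol.
V = nRT/P = (0.004191 × 8.314 × 280) / (164 × 10³ Pa) = 5.95 × 10⁻⁵ m³ = 0.0595 L.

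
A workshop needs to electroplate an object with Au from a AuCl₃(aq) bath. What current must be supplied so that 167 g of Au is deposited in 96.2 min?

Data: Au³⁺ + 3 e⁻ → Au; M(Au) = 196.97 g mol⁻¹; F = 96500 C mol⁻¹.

n(Au) = 167 / 196.97 = 0.8478 mol.
n(e⁻) = 3 × 0.8478 = 2.544 mol.
Q = n(e⁻)·F = 2.544 × 96500 = 245500 C.
I = Q/t = 245500 / 5772.0 s = 42.5 A.

42.5 A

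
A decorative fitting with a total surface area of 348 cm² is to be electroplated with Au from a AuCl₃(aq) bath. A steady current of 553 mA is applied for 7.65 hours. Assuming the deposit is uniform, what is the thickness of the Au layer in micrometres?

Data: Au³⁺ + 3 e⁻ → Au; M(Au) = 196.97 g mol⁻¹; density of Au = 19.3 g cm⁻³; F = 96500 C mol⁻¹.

Q = I·t = 0.5530 × 27540 = 15230 C; n(e⁻) = 0.1578 mol.
n(Au) = n(e⁻)/3 = 0.05261 mol, so m = 0.05261 × 196.97 = 10.36 g.
Volume = m/ρ = 10.36 / 19.3 = 0.5369 cm³.
Thickness = V/A = 0.5369 / 348 = 0.00154 cm = 15.4 μm.

15.4 μm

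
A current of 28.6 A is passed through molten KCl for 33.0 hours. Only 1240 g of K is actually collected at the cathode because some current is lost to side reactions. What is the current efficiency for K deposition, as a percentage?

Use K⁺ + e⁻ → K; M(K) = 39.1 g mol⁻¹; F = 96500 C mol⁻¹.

90.1 %

Q = I·t = 28.60 × 118800 = 3398000 C; n(e⁻) = 3398000/96500 = 35.21 mol.
Theoretical n(K) = n(e⁻)/1 = 35.21 mol, i.e. m_theo = 35.21 × 39.1 = 1377 g.
Efficiency = m_actual / m_theo = 1240 / 1377 = 90.1 %.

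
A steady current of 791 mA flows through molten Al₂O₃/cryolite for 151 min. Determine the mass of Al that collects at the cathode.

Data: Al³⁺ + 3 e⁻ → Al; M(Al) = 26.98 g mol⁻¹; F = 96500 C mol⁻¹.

Q = I·t = 0.7910 A × 9060.0 s = 7166 C.
n(e⁻) = Q/F = 7166 / 96500 = 0.07426 mol.
Al³⁺ + 3 e⁻ → Al, so n(Al) = n(e⁻)/3 = 0.02475 mol.
m = n·M = 0.02475 × 26.98 = 0.668 g.

0.668 g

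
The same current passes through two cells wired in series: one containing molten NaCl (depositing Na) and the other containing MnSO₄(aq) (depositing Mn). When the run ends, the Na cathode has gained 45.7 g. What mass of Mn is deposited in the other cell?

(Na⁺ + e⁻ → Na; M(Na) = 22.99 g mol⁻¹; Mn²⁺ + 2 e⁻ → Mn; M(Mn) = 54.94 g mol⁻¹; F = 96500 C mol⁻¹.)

n(Na) = 45.7 / 22.99 = 1.988 mol.
Since Na⁺ + e⁻ → Na, n(e⁻) passed = 1 × 1.988 = 1.988 mol.
Cells in series carry the same charge, so the same 1.988 mol of electrons passes through cell 2.
Mn²⁺ + 2 e⁻ → Mn, so n(Mn) = 1.988 / 2 = 0.9939 mol.
m(Mn) = 0.9939 × 54.94 = 54.6 g.

54.6 g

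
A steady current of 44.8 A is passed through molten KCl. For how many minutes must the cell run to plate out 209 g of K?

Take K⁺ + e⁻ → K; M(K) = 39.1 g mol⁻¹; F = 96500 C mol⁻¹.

n(K) = m/M = 209 / 39.1 = 5.345 mol.
Each K atom requires 1 electron, so n(e⁻) = 1 × 5.345 = 5.345 mol.
Q = n(e⁻)·F = 5.345 × 96500 = 515800 C.
t = Q/I = 515800 / 44.80 A = 11510 s = 192 min.

192 min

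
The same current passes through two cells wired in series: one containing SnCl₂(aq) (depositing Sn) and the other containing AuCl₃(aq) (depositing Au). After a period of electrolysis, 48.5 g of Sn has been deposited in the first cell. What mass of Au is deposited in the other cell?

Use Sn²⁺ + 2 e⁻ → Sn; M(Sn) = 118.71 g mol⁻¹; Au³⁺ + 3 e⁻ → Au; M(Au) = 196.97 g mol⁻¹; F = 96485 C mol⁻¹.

53.6 g

n(Sn) = 48.5 / 118.71 = 0.4086 mol.
Since Sn²⁺ + 2 e⁻ → Sn, n(e⁻) passed = 2 × 0.4086 = 0.8171 mol.
Cells in series carry the same charge, so the same 0.8171 mol of electrons passes through cell 2.
Au³⁺ + 3 e⁻ → Au, so n(Au) = 0.8171 / 3 = 0.2724 mol.
m(Au) = 0.2724 × 196.97 = 53.6 g.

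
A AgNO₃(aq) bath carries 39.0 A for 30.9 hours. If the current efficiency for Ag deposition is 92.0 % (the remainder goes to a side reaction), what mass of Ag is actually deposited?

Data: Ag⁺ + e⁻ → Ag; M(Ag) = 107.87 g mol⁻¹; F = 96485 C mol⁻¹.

Q = I·t = 39.00 × 111240 = 4338000 C.
n(e⁻) = 4338000/96485 = 44.96 mol; theoretically n(Ag) = 44.96/1 = 44.96 mol, m_theo = 4850 g.
At 92.0 % efficiency, m_actual = 0.920 × 4850 = 4460 g.

4460 g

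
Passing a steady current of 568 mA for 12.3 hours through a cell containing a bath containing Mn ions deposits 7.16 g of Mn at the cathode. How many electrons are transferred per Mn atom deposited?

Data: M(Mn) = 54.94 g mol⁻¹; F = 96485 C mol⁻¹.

Q = I·t = 0.5680 A × 44280 s = 25150 C, so n(e⁻) = 25150/96485 = 0.2607 mol.
n(Mn) deposited = 7.16 / 54.94 = 0.1303 mol.
Electrons per atom = n(e⁻)/n(Mn) = 0.2607 / 0.1303 = 2.00 ≈ 2, so the ion is Mn²⁺.

2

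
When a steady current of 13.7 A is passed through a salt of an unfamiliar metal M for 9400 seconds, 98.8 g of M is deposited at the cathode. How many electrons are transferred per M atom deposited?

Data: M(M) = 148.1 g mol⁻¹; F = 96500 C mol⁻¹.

Q = I·t = 13.70 A × 9400.0 s = 128800 C, so n(e⁻) = 128800/96500 = 1.335 mol.
n(M) deposited = 98.8 / 148.1 = 0.6671 mol.
Electrons per atom = n(e⁻)/n(M) = 1.335 / 0.6671 = 2.00 ≈ 2, so the ion is M²⁺.

2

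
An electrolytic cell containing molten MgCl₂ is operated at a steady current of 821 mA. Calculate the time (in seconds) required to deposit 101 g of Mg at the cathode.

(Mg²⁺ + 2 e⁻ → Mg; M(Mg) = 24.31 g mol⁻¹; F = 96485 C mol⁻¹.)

9.77 × 10⁵ s

n(Mg) = m/M = 101 / 24.31 = 4.155 mol.
Each Mg atom requires 2 electrons, so n(e⁻) = 2 × 4.155 = 8.309 mol.
Q = n(e⁻)·F = 8.309 × 96485 = 801700 C.
t = Q/I = 801700 / 0.8210 A = 976500 s.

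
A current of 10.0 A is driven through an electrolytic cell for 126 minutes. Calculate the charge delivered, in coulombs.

75600 C

Q = I·t = 10.00 A × 7560.0 s = 75600 C.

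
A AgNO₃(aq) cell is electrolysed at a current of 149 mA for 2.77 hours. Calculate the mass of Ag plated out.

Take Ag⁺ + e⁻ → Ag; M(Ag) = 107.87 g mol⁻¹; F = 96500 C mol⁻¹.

Q = I·t = 0.1490 A × 9972.0 s = 1486 C.
n(e⁻) = Q/F = 1486 / 96500 = 0.01540 mol.
Ag⁺ + e⁻ → Ag, so n(Ag) = n(e⁻)/1 = 0.01540 mol.
m = n·M = 0.01540 × 107.87 = 1.66 g.

1.66 g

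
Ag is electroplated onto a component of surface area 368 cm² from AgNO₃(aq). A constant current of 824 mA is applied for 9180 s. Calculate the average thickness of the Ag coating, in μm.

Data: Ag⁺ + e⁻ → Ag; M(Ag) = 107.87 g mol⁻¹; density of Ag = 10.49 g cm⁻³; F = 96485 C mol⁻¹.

Q = I·t = 0.8240 × 9180.0 = 7564 C; n(e⁻) = 0.07840 mol.
n(Ag) = n(e⁻)/1 = 0.07840 mol, so m = 0.07840 × 107.87 = 8.457 g.
Volume = m/ρ = 8.457 / 10.49 = 0.8062 cm³.
Thickness = V/A = 0.8062 / 368 = 0.00219 cm = 21.9 μm.

21.9 μm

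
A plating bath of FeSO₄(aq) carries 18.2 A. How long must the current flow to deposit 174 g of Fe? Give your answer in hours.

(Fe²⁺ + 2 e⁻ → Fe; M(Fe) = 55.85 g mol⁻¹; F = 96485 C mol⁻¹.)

n(Fe) = m/M = 174 / 55.85 = 3.115 mol.
Each Fe atom requires 2 electrons, so n(e⁻) = 2 × 3.115 = 6.231 mol.
Q = n(e⁻)·F = 6.231 × 96485 = 601200 C.
t = Q/I = 601200 / 18.20 A = 33030 s = 9.18 h.

9.18 h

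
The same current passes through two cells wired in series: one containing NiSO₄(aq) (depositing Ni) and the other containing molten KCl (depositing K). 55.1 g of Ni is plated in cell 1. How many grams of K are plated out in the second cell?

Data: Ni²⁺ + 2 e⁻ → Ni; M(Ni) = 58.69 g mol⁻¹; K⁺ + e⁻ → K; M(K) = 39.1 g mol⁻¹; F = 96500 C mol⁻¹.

n(Ni) = 55.1 / 58.69 = 0.9388 mol.
Since Ni²⁺ + 2 e⁻ → Ni, n(e⁻) passed = 2 × 0.9388 = 1.878 mol.
Cells in series carry the same charge, so the same 1.878 mol of electrons passes through cell 2.
K⁺ + e⁻ → K, so n(K) = 1.878 / 1 = 1.878 mol.
m(K) = 1.878 × 39.1 = 73.4 g.

73.4 g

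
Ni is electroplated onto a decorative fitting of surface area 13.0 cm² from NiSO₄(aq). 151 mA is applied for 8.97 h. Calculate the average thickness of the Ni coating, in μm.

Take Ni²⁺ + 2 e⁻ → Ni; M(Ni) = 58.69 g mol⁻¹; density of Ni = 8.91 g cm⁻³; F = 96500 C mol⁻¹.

128 μm

Q = I·t = 0.1510 × 32292 = 4876 C; n(e⁻) = 0.05053 mol.
n(Ni) = n(e⁻)/2 = 0.02526 mol, so m = 0.02526 × 58.69 = 1.483 g.
Volume = m/ρ = 1.483 / 8.91 = 0.1664 cm³.
Thickness = V/A = 0.1664 / 13.0 = 0.0128 cm = 128 μm.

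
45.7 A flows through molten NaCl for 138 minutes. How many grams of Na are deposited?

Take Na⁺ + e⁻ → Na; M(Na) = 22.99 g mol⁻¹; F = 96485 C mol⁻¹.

90.2 g

Q = I·t = 45.70 A × 8280.0 s = 378400 C.
n(e⁻) = Q/F = 378400 / 96485 = 3.922 mol.
Na⁺ + e⁻ → Na, so n(Na) = n(e⁻)/1 = 3.922 mol.
m = n·M = 3.922 × 22.99 = 90.2 g.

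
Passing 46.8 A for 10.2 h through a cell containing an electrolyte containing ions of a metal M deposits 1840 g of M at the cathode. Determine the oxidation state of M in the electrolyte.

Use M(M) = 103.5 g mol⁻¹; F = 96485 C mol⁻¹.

+1

Q = I·t = 46.80 A × 36720 s = 1718000 C, so n(e⁻) = 1718000/96485 = 17.81 mol.
n(M) deposited = 1840 / 103.5 = 17.78 mol.
Electrons per atom = n(e⁻)/n(M) = 17.81 / 17.78 = 1.00 ≈ 1, so the ion is M⁺.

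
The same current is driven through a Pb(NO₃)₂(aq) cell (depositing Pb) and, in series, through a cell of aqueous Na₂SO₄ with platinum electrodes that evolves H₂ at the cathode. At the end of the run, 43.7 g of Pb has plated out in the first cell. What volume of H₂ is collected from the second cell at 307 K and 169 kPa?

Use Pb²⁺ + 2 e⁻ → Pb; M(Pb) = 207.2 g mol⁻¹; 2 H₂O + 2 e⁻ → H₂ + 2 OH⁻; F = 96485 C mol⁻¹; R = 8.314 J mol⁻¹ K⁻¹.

3.19 L

n(Pb) = 43.7 / 207.2 = 0.2109 mol, so n(e⁻) = 2 × 0.2109 = 0.4218 mol.
The cells are in series, so the same 0.4218 mol of electrons passes through the second cell.
2 H₂O + 2 e⁻ → H₂ + 2 OH⁻ — 2 mol e⁻ per mol H₂, so n(H₂) = 0.4218/2 = 0.2109 mol.
V = nRT/P = (0.2109 × 8.314 × 307) / (169 × 10³) = 0.00319 m³ = 3.19 L.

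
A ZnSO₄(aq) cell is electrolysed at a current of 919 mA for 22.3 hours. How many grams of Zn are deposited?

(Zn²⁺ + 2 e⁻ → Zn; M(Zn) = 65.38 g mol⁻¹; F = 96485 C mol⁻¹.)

Q = I·t = 0.9190 A × 80280 s = 73780 C.
n(e⁻) = Q/F = 73780 / 96485 = 0.7647 mol.
Zn²⁺ + 2 e⁻ → Zn, so n(Zn) = n(e⁻)/2 = 0.3823 mol.
m = n·M = 0.3823 × 65.38 = 25.0 g.

25.0 g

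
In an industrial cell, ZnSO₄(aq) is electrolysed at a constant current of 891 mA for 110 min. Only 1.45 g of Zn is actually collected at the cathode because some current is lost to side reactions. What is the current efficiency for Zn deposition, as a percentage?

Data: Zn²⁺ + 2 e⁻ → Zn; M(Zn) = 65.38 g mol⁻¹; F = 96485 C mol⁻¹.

Q = I·t = 0.8910 × 6600.0 = 5881 C; n(e⁻) = 5881/96485 = 0.06095 mol.
Theoretical n(Zn) = n(e⁻)/2 = 0.03047 mol, i.e. m_theo = 0.03047 × 65.38 = 1.992 g.
Efficiency = m_actual / m_theo = 1.45 / 1.992 = 72.8 %.

72.8 %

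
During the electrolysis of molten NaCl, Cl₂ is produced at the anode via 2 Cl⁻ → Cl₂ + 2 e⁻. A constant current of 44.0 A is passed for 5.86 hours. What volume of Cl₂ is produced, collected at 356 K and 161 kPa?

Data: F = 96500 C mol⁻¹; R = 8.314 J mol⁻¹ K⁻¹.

88.4 L

Q = I·t = 44.00 A × 21096 s = 928200 C.
n(e⁻) = Q/F = 928200 / 96500 = 9.619 mol.
2 electrons are transferred per Cl₂ molecule, so n(Cl₂) = 9.619 / 2 = 4.809 mol.
V = nRT/P = (4.809 × 8.314 × 356) / (161 × 10³ Pa) = 0.0884 m³ = 88.4 L.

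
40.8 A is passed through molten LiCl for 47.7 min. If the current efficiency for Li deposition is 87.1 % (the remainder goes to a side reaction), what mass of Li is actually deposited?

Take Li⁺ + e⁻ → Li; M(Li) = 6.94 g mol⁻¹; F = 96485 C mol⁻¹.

7.32 g

Q = I·t = 40.80 × 2862.0 = 116800 C.
n(e⁻) = 116800/96485 = 1.210 mol; theoretically n(Li) = 1.210/1 = 1.210 mol, m_theo = 8.399 g.
At 87.1 % efficiency, m_actual = 0.871 × 8.399 = 7.32 g.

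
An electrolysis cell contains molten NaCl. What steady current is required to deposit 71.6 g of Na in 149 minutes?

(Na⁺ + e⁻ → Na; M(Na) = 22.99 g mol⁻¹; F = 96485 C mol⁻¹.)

n(Na) = 71.6 / 22.99 = 3.114 mol.
n(e⁻) = 1 × 3.114 = 3.114 mol.
Q = n(e⁻)·F = 3.114 × 96485 = 300500 C.
I = Q/t = 300500 / 8940.0 s = 33.6 A.

33.6 A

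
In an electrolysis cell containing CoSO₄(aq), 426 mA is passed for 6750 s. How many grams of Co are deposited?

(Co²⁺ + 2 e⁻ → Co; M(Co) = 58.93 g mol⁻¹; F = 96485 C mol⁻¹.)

Q = I·t = 0.4260 A × 6750.0 s = 2876 C.
n(e⁻) = Q/F = 2876 / 96485 = 0.02980 mol.
Co²⁺ + 2 e⁻ → Co, so n(Co) = n(e⁻)/2 = 0.01490 mol.
m = n·M = 0.01490 × 58.93 = 0.878 g.

0.878 g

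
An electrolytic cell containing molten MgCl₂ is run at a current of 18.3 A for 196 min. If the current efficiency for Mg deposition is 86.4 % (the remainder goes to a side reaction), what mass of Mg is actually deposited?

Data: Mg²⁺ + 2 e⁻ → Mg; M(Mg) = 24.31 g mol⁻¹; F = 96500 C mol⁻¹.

Q = I·t = 18.30 × 11760 = 215200 C.
n(e⁻) = 215200/96500 = 2.230 mol; theoretically n(Mg) = 2.230/2 = 1.115 mol, m_theo = 27.11 g.
At 86.4 % efficiency, m_actual = 0.864 × 27.11 = 23.4 g.

23.4 g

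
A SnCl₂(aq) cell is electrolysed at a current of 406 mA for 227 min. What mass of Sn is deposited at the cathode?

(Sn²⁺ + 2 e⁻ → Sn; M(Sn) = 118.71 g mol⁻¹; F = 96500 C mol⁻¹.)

Q = I·t = 0.4060 A × 13620 s = 5530 C.
n(e⁻) = Q/F = 5530 / 96500 = 0.05730 mol.
Sn²⁺ + 2 e⁻ → Sn, so n(Sn) = n(e⁻)/2 = 0.02865 mol.
m = n·M = 0.02865 × 118.71 = 3.40 g.

3.40 g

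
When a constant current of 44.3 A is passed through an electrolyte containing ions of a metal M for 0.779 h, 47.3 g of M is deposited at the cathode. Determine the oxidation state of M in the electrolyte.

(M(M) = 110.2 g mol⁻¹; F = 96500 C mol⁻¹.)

+3

Q = I·t = 44.30 A × 2804.4 s = 124200 C, so n(e⁻) = 124200/96500 = 1.287 mol.
n(M) deposited = 47.3 / 110.2 = 0.4292 mol.
Electrons per atom = n(e⁻)/n(M) = 1.287 / 0.4292 = 3.00 ≈ 3, so the ion is M³⁺.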